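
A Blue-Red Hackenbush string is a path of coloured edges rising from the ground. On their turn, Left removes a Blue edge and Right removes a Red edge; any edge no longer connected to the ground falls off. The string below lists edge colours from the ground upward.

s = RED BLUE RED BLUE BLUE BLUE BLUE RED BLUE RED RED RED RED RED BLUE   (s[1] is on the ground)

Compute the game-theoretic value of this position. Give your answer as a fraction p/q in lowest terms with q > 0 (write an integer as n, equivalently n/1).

v(R) = { · | 0 } ⇒ -1
v(RB) = { -1 | 0 } ⇒ -1/2
v(RBR) = { -1 | -1/2 0 } ⇒ -3/4
v(RBRB) = { -1 -3/4 | -1/2 0 } ⇒ -5/8
v(RBRBB) = { -1 -3/4 -5/8 | -1/2 0 } ⇒ -9/16
v(RBRBBB) = { -1 -3/4 -5/8 -9/16 | -1/2 0 } ⇒ -17/32
v(RBRBBBB) = { -1 -3/4 -5/8 -9/16 -17/32 | -1/2 0 } ⇒ -33/64
v(RBRBBBBR) = { -1 -3/4 -5/8 -9/16 -17/32 | -33/64 -1/2 0 } ⇒ -67/128
v(RBRBBBBRB) = { -1 -3/4 -5/8 -9/16 -17/32 -67/128 | -33/64 -1/2 0 } ⇒ -133/256
v(RBRBBBBRBR) = { -1 -3/4 -5/8 -9/16 -17/32 -67/128 | -133/256 -33/64 -1/2 0 } ⇒ -267/512
v(RBRBBBBRBRR) = { -1 -3/4 -5/8 -9/16 -17/32 -67/128 | -267/512 -133/256 -33/64 -1/2 0 } ⇒ -535/1024
v(RBRBBBBRBRRR) = { -1 -3/4 -5/8 -9/16 -17/32 -67/128 | -535/1024 -267/512 -133/256 -33/64 -1/2 0 } ⇒ -1071/2048
v(RBRBBBBRBRRRR) = { -1 -3/4 -5/8 -9/16 -17/32 -67/128 | -1071/2048 -535/1024 -267/512 -133/256 -33/64 -1/2 0 } ⇒ -2143/4096
v(RBRBBBBRBRRRRR) = { -1 -3/4 -5/8 -9/16 -17/32 -67/128 | -2143/4096 -1071/2048 -535/1024 -267/512 -133/256 -33/64 -1/2 0 } ⇒ -4287/8192
v(RBRBBBBRBRRRRRB) = { -1 -3/4 -5/8 -9/16 -17/32 -67/128 -4287/8192 | -2143/4096 -1071/2048 -535/1024 -267/512 -133/256 -33/64 -1/2 0 } ⇒ -8573/16384

-8573/16384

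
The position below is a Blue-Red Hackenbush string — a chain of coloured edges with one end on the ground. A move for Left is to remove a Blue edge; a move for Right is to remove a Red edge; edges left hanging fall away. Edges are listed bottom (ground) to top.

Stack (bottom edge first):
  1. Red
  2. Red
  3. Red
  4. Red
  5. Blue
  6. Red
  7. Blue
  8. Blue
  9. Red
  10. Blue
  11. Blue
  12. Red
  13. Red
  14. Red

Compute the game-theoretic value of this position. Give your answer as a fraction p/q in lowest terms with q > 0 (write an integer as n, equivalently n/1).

-3663/1024

edge 1 of 14 (Red): { ∅ | 0 } => -1
edge 2 of 14 (Red): { ∅ | -1; 0 } => -2
edge 3 of 14 (Red): { ∅ | -2; -1; 0 } => -3
edge 4 of 14 (Red): { ∅ | -3; -2; -1; 0 } => -4
edge 5 of 14 (Blue): { -4 | -3; -2; -1; 0 } => -7/2
edge 6 of 14 (Red): { -4 | -7/2; -3; -2; -1; 0 } => -15/4
edge 7 of 14 (Blue): { -4; -15/4 | -7/2; -3; -2; -1; 0 } => -29/8
edge 8 of 14 (Blue): { -4; -15/4; -29/8 | -7/2; -3; -2; -1; 0 } => -57/16
edge 9 of 14 (Red): { -4; -15/4; -29/8 | -57/16; -7/2; -3; -2; -1; 0 } => -115/32
edge 10 of 14 (Blue): { -4; -15/4; -29/8; -115/32 | -57/16; -7/2; -3; -2; -1; 0 } => -229/64
edge 11 of 14 (Blue): { -4; -15/4; -29/8; -115/32; -229/64 | -57/16; -7/2; -3; -2; -1; 0 } => -457/128
edge 12 of 14 (Red): { -4; -15/4; -29/8; -115/32; -229/64 | -457/128; -57/16; -7/2; -3; -2; -1; 0 } => -915/256
edge 13 of 14 (Red): { -4; -15/4; -29/8; -115/32; -229/64 | -915/256; -457/128; -57/16; -7/2; -3; -2; -1; 0 } => -1831/512
edge 14 of 14 (Red): { -4; -15/4; -29/8; -115/32; -229/64 | -1831/512; -915/256; -457/128; -57/16; -7/2; -3; -2; -1; 0 } => -3663/1024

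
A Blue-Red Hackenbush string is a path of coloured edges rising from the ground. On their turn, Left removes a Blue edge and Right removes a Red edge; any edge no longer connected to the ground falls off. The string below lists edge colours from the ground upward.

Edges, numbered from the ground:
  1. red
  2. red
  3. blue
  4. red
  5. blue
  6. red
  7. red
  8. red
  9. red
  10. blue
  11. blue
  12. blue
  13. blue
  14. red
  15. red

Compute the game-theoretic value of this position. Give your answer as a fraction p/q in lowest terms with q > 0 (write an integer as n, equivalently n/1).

Build value(s[:k]) for k = 1..15, string s = red red blue red blue red red red red blue blue blue blue red red.
value_1 [r]  L=[∅]  R=[0]  so -1
value_2 [rr]  L=[∅]  R=[-1 0]  so -2
value_3 [rrb]  L=[-2]  R=[-1 0]  so -3/2
value_4 [rrbr]  L=[-2]  R=[-3/2 -1 0]  so -7/4
value_5 [rrbrb]  L=[-2 -7/4]  R=[-3/2 -1 0]  so -13/8
value_6 [rrbrbr]  L=[-2 -7/4]  R=[-13/8 -3/2 -1 0]  so -27/16
value_7 [rrbrbrr]  L=[-2 -7/4]  R=[-27/16 -13/8 -3/2 -1 0]  so -55/32
value_8 [rrbrbrrr]  L=[-2 -7/4]  R=[-55/32 -27/16 -13/8 -3/2 -1 0]  so -111/64
value_9 [rrbrbrrrr]  L=[-2 -7/4]  R=[-111/64 -55/32 -27/16 -13/8 -3/2 -1 0]  so -223/128
value_10 [rrbrbrrrrb]  L=[-2 -7/4 -223/128]  R=[-111/64 -55/32 -27/16 -13/8 -3/2 -1 0]  so -445/256
value_11 [rrbrbrrrrbb]  L=[-2 -7/4 -223/128 -445/256]  R=[-111/64 -55/32 -27/16 -13/8 -3/2 -1 0]  so -889/512
value_12 [rrbrbrrrrbbb]  L=[-2 -7/4 -223/128 -445/256 -889/512]  R=[-111/64 -55/32 -27/16 -13/8 -3/2 -1 0]  so -1777/1024
value_13 [rrbrbrrrrbbbb]  L=[-2 -7/4 -223/128 -445/256 -889/512 -1777/1024]  R=[-111/64 -55/32 -27/16 -13/8 -3/2 -1 0]  so -3553/2048
value_14 [rrbrbrrrrbbbbr]  L=[-2 -7/4 -223/128 -445/256 -889/512 -1777/1024]  R=[-3553/2048 -111/64 -55/32 -27/16 -13/8 -3/2 -1 0]  so -7107/4096
value_15 [rrbrbrrrrbbbbrr]  L=[-2 -7/4 -223/128 -445/256 -889/512 -1777/1024]  R=[-7107/4096 -3553/2048 -111/64 -55/32 -27/16 -13/8 -3/2 -1 0]  so -14215/8192

-14215/8192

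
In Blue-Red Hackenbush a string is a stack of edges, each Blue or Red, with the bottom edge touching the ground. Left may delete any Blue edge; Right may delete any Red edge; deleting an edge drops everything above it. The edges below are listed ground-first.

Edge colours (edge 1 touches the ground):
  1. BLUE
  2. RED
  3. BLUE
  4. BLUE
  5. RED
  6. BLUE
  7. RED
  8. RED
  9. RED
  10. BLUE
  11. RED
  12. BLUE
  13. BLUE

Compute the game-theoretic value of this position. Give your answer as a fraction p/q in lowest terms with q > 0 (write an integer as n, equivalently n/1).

3351/4096

1 of 13 · B · max L 0 · min R +∞ ⇒ 1
2 of 13 · BR · max L 0 · min R 1 ⇒ 1/2
3 of 13 · BRB · max L 1/2 · min R 1 ⇒ 3/4
4 of 13 · BRBB · max L 3/4 · min R 1 ⇒ 7/8
5 of 13 · BRBBR · max L 3/4 · min R 7/8 ⇒ 13/16
6 of 13 · BRBBRB · max L 13/16 · min R 7/8 ⇒ 27/32
7 of 13 · BRBBRBR · max L 13/16 · min R 27/32 ⇒ 53/64
8 of 13 · BRBBRBRR · max L 13/16 · min R 53/64 ⇒ 105/128
9 of 13 · BRBBRBRRR · max L 13/16 · min R 105/128 ⇒ 209/256
10 of 13 · BRBBRBRRRB · max L 209/256 · min R 105/128 ⇒ 419/512
11 of 13 · BRBBRBRRRBR · max L 209/256 · min R 419/512 ⇒ 837/1024
12 of 13 · BRBBRBRRRBRB · max L 837/1024 · min R 419/512 ⇒ 1675/2048
13 of 13 · BRBBRBRRRBRBB · max L 1675/2048 · min R 419/512 ⇒ 3351/4096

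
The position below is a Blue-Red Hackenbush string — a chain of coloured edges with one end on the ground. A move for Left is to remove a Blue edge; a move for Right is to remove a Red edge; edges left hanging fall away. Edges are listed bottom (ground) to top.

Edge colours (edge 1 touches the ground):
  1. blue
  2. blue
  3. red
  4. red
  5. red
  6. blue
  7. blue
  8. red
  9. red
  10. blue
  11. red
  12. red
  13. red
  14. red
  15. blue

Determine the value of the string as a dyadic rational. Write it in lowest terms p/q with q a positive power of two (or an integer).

step 1: add blue to get b; options L={ 0 } R={ ∅ } so 1
step 2: add blue to get bb; options L={ 0 1 } R={ ∅ } so 2
step 3: add red to get bbr; options L={ 0 1 } R={ 2 } so 3/2
step 4: add red to get bbrr; options L={ 0 1 } R={ 3/2 2 } so 5/4
step 5: add red to get bbrrr; options L={ 0 1 } R={ 5/4 3/2 2 } so 9/8
step 6: add blue to get bbrrrb; options L={ 0 1 9/8 } R={ 5/4 3/2 2 } so 19/16
step 7: add blue to get bbrrrbb; options L={ 0 1 9/8 19/16 } R={ 5/4 3/2 2 } so 39/32
step 8: add red to get bbrrrbbr; options L={ 0 1 9/8 19/16 } R={ 39/32 5/4 3/2 2 } so 77/64
step 9: add red to get bbrrrbbrr; options L={ 0 1 9/8 19/16 } R={ 77/64 39/32 5/4 3/2 2 } so 153/128
step 10: add blue to get bbrrrbbrrb; options L={ 0 1 9/8 19/16 153/128 } R={ 77/64 39/32 5/4 3/2 2 } so 307/256
step 11: add red to get bbrrrbbrrbr; options L={ 0 1 9/8 19/16 153/128 } R={ 307/256 77/64 39/32 5/4 3/2 2 } so 613/512
step 12: add red to get bbrrrbbrrbrr; options L={ 0 1 9/8 19/16 153/128 } R={ 613/512 307/256 77/64 39/32 5/4 3/2 2 } so 1225/1024
step 13: add red to get bbrrrbbrrbrrr; options L={ 0 1 9/8 19/16 153/128 } R={ 1225/1024 613/512 307/256 77/64 39/32 5/4 3/2 2 } so 2449/2048
step 14: add red to get bbrrrbbrrbrrrr; options L={ 0 1 9/8 19/16 153/128 } R={ 2449/2048 1225/1024 613/512 307/256 77/64 39/32 5/4 3/2 2 } so 4897/4096
step 15: add blue to get bbrrrbbrrbrrrrb; options L={ 0 1 9/8 19/16 153/128 4897/4096 } R={ 2449/2048 1225/1024 613/512 307/256 77/64 39/32 5/4 3/2 2 } so 9795/8192

9795/8192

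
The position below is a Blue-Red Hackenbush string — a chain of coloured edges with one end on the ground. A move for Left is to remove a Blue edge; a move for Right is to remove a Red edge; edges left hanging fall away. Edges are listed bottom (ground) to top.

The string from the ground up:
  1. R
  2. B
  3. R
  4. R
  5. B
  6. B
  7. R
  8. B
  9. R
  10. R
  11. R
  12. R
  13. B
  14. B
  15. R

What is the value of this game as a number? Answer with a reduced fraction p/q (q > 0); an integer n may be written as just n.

-13043/16384

G(R) = { — | 0 } -> -1
G(RB) = { -1 | 0 } -> -1/2
G(RBR) = { -1 | -1/2 0 } -> -3/4
G(RBRR) = { -1 | -3/4 -1/2 0 } -> -7/8
G(RBRRB) = { -1 -7/8 | -3/4 -1/2 0 } -> -13/16
G(RBRRBB) = { -1 -7/8 -13/16 | -3/4 -1/2 0 } -> -25/32
G(RBRRBBR) = { -1 -7/8 -13/16 | -25/32 -3/4 -1/2 0 } -> -51/64
G(RBRRBBRB) = { -1 -7/8 -13/16 -51/64 | -25/32 -3/4 -1/2 0 } -> -101/128
G(RBRRBBRBR) = { -1 -7/8 -13/16 -51/64 | -101/128 -25/32 -3/4 -1/2 0 } -> -203/256
G(RBRRBBRBRR) = { -1 -7/8 -13/16 -51/64 | -203/256 -101/128 -25/32 -3/4 -1/2 0 } -> -407/512
G(RBRRBBRBRRR) = { -1 -7/8 -13/16 -51/64 | -407/512 -203/256 -101/128 -25/32 -3/4 -1/2 0 } -> -815/1024
G(RBRRBBRBRRRR) = { -1 -7/8 -13/16 -51/64 | -815/1024 -407/512 -203/256 -101/128 -25/32 -3/4 -1/2 0 } -> -1631/2048
G(RBRRBBRBRRRRB) = { -1 -7/8 -13/16 -51/64 -1631/2048 | -815/1024 -407/512 -203/256 -101/128 -25/32 -3/4 -1/2 0 } -> -3261/4096
G(RBRRBBRBRRRRBB) = { -1 -7/8 -13/16 -51/64 -1631/2048 -3261/4096 | -815/1024 -407/512 -203/256 -101/128 -25/32 -3/4 -1/2 0 } -> -6521/8192
G(RBRRBBRBRRRRBBR) = { -1 -7/8 -13/16 -51/64 -1631/2048 -3261/4096 | -6521/8192 -815/1024 -407/512 -203/256 -101/128 -25/32 -3/4 -1/2 0 } -> -13043/16384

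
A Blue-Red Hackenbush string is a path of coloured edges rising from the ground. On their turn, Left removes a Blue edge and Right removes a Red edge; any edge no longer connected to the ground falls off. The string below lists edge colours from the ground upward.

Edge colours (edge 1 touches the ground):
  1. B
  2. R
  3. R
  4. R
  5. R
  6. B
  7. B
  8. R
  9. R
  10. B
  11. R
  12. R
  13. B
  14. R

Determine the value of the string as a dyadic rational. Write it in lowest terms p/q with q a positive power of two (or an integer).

Prefix values for B R R R R B B R R B R R B R via {L|R} + simplicity:
B: Left { 0 }, Right { · } — simplest 1
BR: Left { 0 }, Right { 1 } — simplest 1/2
BRR: Left { 0 }, Right { 1/2; 1 } — simplest 1/4
BRRR: Left { 0 }, Right { 1/4; 1/2; 1 } — simplest 1/8
BRRRR: Left { 0 }, Right { 1/8; 1/4; 1/2; 1 } — simplest 1/16
BRRRRB: Left { 0; 1/16 }, Right { 1/8; 1/4; 1/2; 1 } — simplest 3/32
BRRRRBB: Left { 0; 1/16; 3/32 }, Right { 1/8; 1/4; 1/2; 1 } — simplest 7/64
BRRRRBBR: Left { 0; 1/16; 3/32 }, Right { 7/64; 1/8; 1/4; 1/2; 1 } — simplest 13/128
BRRRRBBRR: Left { 0; 1/16; 3/32 }, Right { 13/128; 7/64; 1/8; 1/4; 1/2; 1 } — simplest 25/256
BRRRRBBRRB: Left { 0; 1/16; 3/32; 25/256 }, Right { 13/128; 7/64; 1/8; 1/4; 1/2; 1 } — simplest 51/512
BRRRRBBRRBR: Left { 0; 1/16; 3/32; 25/256 }, Right { 51/512; 13/128; 7/64; 1/8; 1/4; 1/2; 1 } — simplest 101/1024
BRRRRBBRRBRR: Left { 0; 1/16; 3/32; 25/256 }, Right { 101/1024; 51/512; 13/128; 7/64; 1/8; 1/4; 1/2; 1 } — simplest 201/2048
BRRRRBBRRBRRB: Left { 0; 1/16; 3/32; 25/256; 201/2048 }, Right { 101/1024; 51/512; 13/128; 7/64; 1/8; 1/4; 1/2; 1 } — simplest 403/4096
BRRRRBBRRBRRBR: Left { 0; 1/16; 3/32; 25/256; 201/2048 }, Right { 403/4096; 101/1024; 51/512; 13/128; 7/64; 1/8; 1/4; 1/2; 1 } — simplest 805/8192

805/8192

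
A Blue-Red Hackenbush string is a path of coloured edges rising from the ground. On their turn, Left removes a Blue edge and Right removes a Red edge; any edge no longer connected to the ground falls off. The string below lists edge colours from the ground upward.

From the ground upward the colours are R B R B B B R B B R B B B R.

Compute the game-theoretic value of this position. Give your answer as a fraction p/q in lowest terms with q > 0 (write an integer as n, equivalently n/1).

G_1 [R]  L=[·]  R=[0]  -> -1
G_2 [RB]  L=[-1]  R=[0]  -> -1/2
G_3 [RBR]  L=[-1]  R=[-1/2; 0]  -> -3/4
G_4 [RBRB]  L=[-1; -3/4]  R=[-1/2; 0]  -> -5/8
G_5 [RBRBB]  L=[-1; -3/4; -5/8]  R=[-1/2; 0]  -> -9/16
G_6 [RBRBBB]  L=[-1; -3/4; -5/8; -9/16]  R=[-1/2; 0]  -> -17/32
G_7 [RBRBBBR]  L=[-1; -3/4; -5/8; -9/16]  R=[-17/32; -1/2; 0]  -> -35/64
G_8 [RBRBBBRB]  L=[-1; -3/4; -5/8; -9/16; -35/64]  R=[-17/32; -1/2; 0]  -> -69/128
G_9 [RBRBBBRBB]  L=[-1; -3/4; -5/8; -9/16; -35/64; -69/128]  R=[-17/32; -1/2; 0]  -> -137/256
G_10 [RBRBBBRBBR]  L=[-1; -3/4; -5/8; -9/16; -35/64; -69/128]  R=[-137/256; -17/32; -1/2; 0]  -> -275/512
G_11 [RBRBBBRBBRB]  L=[-1; -3/4; -5/8; -9/16; -35/64; -69/128; -275/512]  R=[-137/256; -17/32; -1/2; 0]  -> -549/1024
G_12 [RBRBBBRBBRBB]  L=[-1; -3/4; -5/8; -9/16; -35/64; -69/128; -275/512; -549/1024]  R=[-137/256; -17/32; -1/2; 0]  -> -1097/2048
G_13 [RBRBBBRBBRBBB]  L=[-1; -3/4; -5/8; -9/16; -35/64; -69/128; -275/512; -549/1024; -1097/2048]  R=[-137/256; -17/32; -1/2; 0]  -> -2193/4096
G_14 [RBRBBBRBBRBBBR]  L=[-1; -3/4; -5/8; -9/16; -35/64; -69/128; -275/512; -549/1024; -1097/2048]  R=[-2193/4096; -137/256; -17/32; -1/2; 0]  -> -4387/8192

-4387/8192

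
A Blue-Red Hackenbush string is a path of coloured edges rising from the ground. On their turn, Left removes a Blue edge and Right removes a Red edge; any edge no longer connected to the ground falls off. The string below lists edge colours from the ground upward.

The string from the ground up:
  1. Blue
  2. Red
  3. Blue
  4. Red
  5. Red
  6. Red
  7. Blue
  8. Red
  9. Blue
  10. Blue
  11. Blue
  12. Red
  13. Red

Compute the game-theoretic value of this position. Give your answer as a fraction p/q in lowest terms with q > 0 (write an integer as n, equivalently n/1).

2233/4096

B: Left { 0 }, Right { (no moves) } gives simplest 1
BR: Left { 0 }, Right { 1 } gives simplest 1/2
BRB: Left { 0; 1/2 }, Right { 1 } gives simplest 3/4
BRBR: Left { 0; 1/2 }, Right { 3/4; 1 } gives simplest 5/8
BRBRR: Left { 0; 1/2 }, Right { 5/8; 3/4; 1 } gives simplest 9/16
BRBRRR: Left { 0; 1/2 }, Right { 9/16; 5/8; 3/4; 1 } gives simplest 17/32
BRBRRRB: Left { 0; 1/2; 17/32 }, Right { 9/16; 5/8; 3/4; 1 } gives simplest 35/64
BRBRRRBR: Left { 0; 1/2; 17/32 }, Right { 35/64; 9/16; 5/8; 3/4; 1 } gives simplest 69/128
BRBRRRBRB: Left { 0; 1/2; 17/32; 69/128 }, Right { 35/64; 9/16; 5/8; 3/4; 1 } gives simplest 139/256
BRBRRRBRBB: Left { 0; 1/2; 17/32; 69/128; 139/256 }, Right { 35/64; 9/16; 5/8; 3/4; 1 } gives simplest 279/512
BRBRRRBRBBB: Left { 0; 1/2; 17/32; 69/128; 139/256; 279/512 }, Right { 35/64; 9/16; 5/8; 3/4; 1 } gives simplest 559/1024
BRBRRRBRBBBR: Left { 0; 1/2; 17/32; 69/128; 139/256; 279/512 }, Right { 559/1024; 35/64; 9/16; 5/8; 3/4; 1 } gives simplest 1117/2048
BRBRRRBRBBBRR: Left { 0; 1/2; 17/32; 69/128; 139/256; 279/512 }, Right { 1117/2048; 559/1024; 35/64; 9/16; 5/8; 3/4; 1 } gives simplest 2233/4096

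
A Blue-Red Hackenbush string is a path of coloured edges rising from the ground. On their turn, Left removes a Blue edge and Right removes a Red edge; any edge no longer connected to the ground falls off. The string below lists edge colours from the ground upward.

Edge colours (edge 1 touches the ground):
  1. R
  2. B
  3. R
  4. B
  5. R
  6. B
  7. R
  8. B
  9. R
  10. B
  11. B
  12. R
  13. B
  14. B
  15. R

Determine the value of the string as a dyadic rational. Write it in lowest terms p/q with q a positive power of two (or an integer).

Build val(s[:k]) for k = 1..15, string s = R B R B R B R B R B B R B B R.
val(R) = { (no moves) | 0 } gives -1
val(RB) = { -1 | 0 } gives -1/2
val(RBR) = { -1 | -1/2,0 } gives -3/4
val(RBRB) = { -1,-3/4 | -1/2,0 } gives -5/8
val(RBRBR) = { -1,-3/4 | -5/8,-1/2,0 } gives -11/16
val(RBRBRB) = { -1,-3/4,-11/16 | -5/8,-1/2,0 } gives -21/32
val(RBRBRBR) = { -1,-3/4,-11/16 | -21/32,-5/8,-1/2,0 } gives -43/64
val(RBRBRBRB) = { -1,-3/4,-11/16,-43/64 | -21/32,-5/8,-1/2,0 } gives -85/128
val(RBRBRBRBR) = { -1,-3/4,-11/16,-43/64 | -85/128,-21/32,-5/8,-1/2,0 } gives -171/256
val(RBRBRBRBRB) = { -1,-3/4,-11/16,-43/64,-171/256 | -85/128,-21/32,-5/8,-1/2,0 } gives -341/512
val(RBRBRBRBRBB) = { -1,-3/4,-11/16,-43/64,-171/256,-341/512 | -85/128,-21/32,-5/8,-1/2,0 } gives -681/1024
val(RBRBRBRBRBBR) = { -1,-3/4,-11/16,-43/64,-171/256,-341/512 | -681/1024,-85/128,-21/32,-5/8,-1/2,0 } gives -1363/2048
val(RBRBRBRBRBBRB) = { -1,-3/4,-11/16,-43/64,-171/256,-341/512,-1363/2048 | -681/1024,-85/128,-21/32,-5/8,-1/2,0 } gives -2725/4096
val(RBRBRBRBRBBRBB) = { -1,-3/4,-11/16,-43/64,-171/256,-341/512,-1363/2048,-2725/4096 | -681/1024,-85/128,-21/32,-5/8,-1/2,0 } gives -5449/8192
val(RBRBRBRBRBBRBBR) = { -1,-3/4,-11/16,-43/64,-171/256,-341/512,-1363/2048,-2725/4096 | -5449/8192,-681/1024,-85/128,-21/32,-5/8,-1/2,0 } gives -10899/16384

-10899/16384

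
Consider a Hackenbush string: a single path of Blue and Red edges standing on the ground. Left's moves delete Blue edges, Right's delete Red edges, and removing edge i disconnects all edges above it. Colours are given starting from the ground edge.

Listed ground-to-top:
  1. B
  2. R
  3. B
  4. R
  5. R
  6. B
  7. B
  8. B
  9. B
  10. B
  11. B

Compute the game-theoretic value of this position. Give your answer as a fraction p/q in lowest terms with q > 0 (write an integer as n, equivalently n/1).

step 1: add B to get B; options L={ 0 } R={ ∅ } -> 1
step 2: add R to get BR; options L={ 0 } R={ 1 } -> 1/2
step 3: add B to get BRB; options L={ 0 1/2 } R={ 1 } -> 3/4
step 4: add R to get BRBR; options L={ 0 1/2 } R={ 3/4 1 } -> 5/8
step 5: add R to get BRBRR; options L={ 0 1/2 } R={ 5/8 3/4 1 } -> 9/16
step 6: add B to get BRBRRB; options L={ 0 1/2 9/16 } R={ 5/8 3/4 1 } -> 19/32
step 7: add B to get BRBRRBB; options L={ 0 1/2 9/16 19/32 } R={ 5/8 3/4 1 } -> 39/64
step 8: add B to get BRBRRBBB; options L={ 0 1/2 9/16 19/32 39/64 } R={ 5/8 3/4 1 } -> 79/128
step 9: add B to get BRBRRBBBB; options L={ 0 1/2 9/16 19/32 39/64 79/128 } R={ 5/8 3/4 1 } -> 159/256
step 10: add B to get BRBRRBBBBB; options L={ 0 1/2 9/16 19/32 39/64 79/128 159/256 } R={ 5/8 3/4 1 } -> 319/512
step 11: add B to get BRBRRBBBBBB; options L={ 0 1/2 9/16 19/32 39/64 79/128 159/256 319/512 } R={ 5/8 3/4 1 } -> 639/1024

639/1024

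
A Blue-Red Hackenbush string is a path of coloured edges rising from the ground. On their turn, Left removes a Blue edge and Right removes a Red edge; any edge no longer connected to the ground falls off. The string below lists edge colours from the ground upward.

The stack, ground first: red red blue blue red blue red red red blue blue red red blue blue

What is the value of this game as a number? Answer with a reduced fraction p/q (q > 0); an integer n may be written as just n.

-11161/8192

1 of 15 · r · max L −∞ · min R 0 => -1
2 of 15 · rr · max L −∞ · min R -1 => -2
3 of 15 · rrb · max L -2 · min R -1 => -3/2
4 of 15 · rrbb · max L -3/2 · min R -1 => -5/4
5 of 15 · rrbbr · max L -3/2 · min R -5/4 => -11/8
6 of 15 · rrbbrb · max L -11/8 · min R -5/4 => -21/16
7 of 15 · rrbbrbr · max L -11/8 · min R -21/16 => -43/32
8 of 15 · rrbbrbrr · max L -11/8 · min R -43/32 => -87/64
9 of 15 · rrbbrbrrr · max L -11/8 · min R -87/64 => -175/128
10 of 15 · rrbbrbrrrb · max L -175/128 · min R -87/64 => -349/256
11 of 15 · rrbbrbrrrbb · max L -349/256 · min R -87/64 => -697/512
12 of 15 · rrbbrbrrrbbr · max L -349/256 · min R -697/512 => -1395/1024
13 of 15 · rrbbrbrrrbbrr · max L -349/256 · min R -1395/1024 => -2791/2048
14 of 15 · rrbbrbrrrbbrrb · max L -2791/2048 · min R -1395/1024 => -5581/4096
15 of 15 · rrbbrbrrrbbrrbb · max L -5581/4096 · min R -1395/1024 => -11161/8192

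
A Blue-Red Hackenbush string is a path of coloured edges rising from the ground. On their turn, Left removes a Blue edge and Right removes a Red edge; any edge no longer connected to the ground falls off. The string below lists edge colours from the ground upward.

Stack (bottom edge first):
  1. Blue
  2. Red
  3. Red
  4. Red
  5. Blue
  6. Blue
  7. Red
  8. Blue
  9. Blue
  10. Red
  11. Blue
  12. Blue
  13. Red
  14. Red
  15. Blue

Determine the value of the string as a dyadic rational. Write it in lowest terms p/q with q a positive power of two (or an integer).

3507/16384

Prefix values for Blue Red Red Red Blue Blue Red Blue Blue Red Blue Blue Red Red Blue via {L|R} + simplicity:
v(B) = { 0 | — } so 1
v(BR) = { 0 | 1 } so 1/2
v(BRR) = { 0 | 1/2, 1 } so 1/4
v(BRRR) = { 0 | 1/4, 1/2, 1 } so 1/8
v(BRRRB) = { 0, 1/8 | 1/4, 1/2, 1 } so 3/16
v(BRRRBB) = { 0, 1/8, 3/16 | 1/4, 1/2, 1 } so 7/32
v(BRRRBBR) = { 0, 1/8, 3/16 | 7/32, 1/4, 1/2, 1 } so 13/64
v(BRRRBBRB) = { 0, 1/8, 3/16, 13/64 | 7/32, 1/4, 1/2, 1 } so 27/128
v(BRRRBBRBB) = { 0, 1/8, 3/16, 13/64, 27/128 | 7/32, 1/4, 1/2, 1 } so 55/256
v(BRRRBBRBBR) = { 0, 1/8, 3/16, 13/64, 27/128 | 55/256, 7/32, 1/4, 1/2, 1 } so 109/512
v(BRRRBBRBBRB) = { 0, 1/8, 3/16, 13/64, 27/128, 109/512 | 55/256, 7/32, 1/4, 1/2, 1 } so 219/1024
v(BRRRBBRBBRBB) = { 0, 1/8, 3/16, 13/64, 27/128, 109/512, 219/1024 | 55/256, 7/32, 1/4, 1/2, 1 } so 439/2048
v(BRRRBBRBBRBBR) = { 0, 1/8, 3/16, 13/64, 27/128, 109/512, 219/1024 | 439/2048, 55/256, 7/32, 1/4, 1/2, 1 } so 877/4096
v(BRRRBBRBBRBBRR) = { 0, 1/8, 3/16, 13/64, 27/128, 109/512, 219/1024 | 877/4096, 439/2048, 55/256, 7/32, 1/4, 1/2, 1 } so 1753/8192
v(BRRRBBRBBRBBRRB) = { 0, 1/8, 3/16, 13/64, 27/128, 109/512, 219/1024, 1753/8192 | 877/4096, 439/2048, 55/256, 7/32, 1/4, 1/2, 1 } so 3507/16384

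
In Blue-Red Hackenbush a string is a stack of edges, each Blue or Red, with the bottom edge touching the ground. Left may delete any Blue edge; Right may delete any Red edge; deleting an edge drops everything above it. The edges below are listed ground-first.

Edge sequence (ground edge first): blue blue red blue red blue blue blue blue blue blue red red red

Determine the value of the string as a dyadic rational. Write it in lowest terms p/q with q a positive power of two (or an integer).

G_1 [b]  L=[0]  R=[—]  ⇒ 1
G_2 [bb]  L=[0 1]  R=[—]  ⇒ 2
G_3 [bbr]  L=[0 1]  R=[2]  ⇒ 3/2
G_4 [bbrb]  L=[0 1 3/2]  R=[2]  ⇒ 7/4
G_5 [bbrbr]  L=[0 1 3/2]  R=[7/4 2]  ⇒ 13/8
G_6 [bbrbrb]  L=[0 1 3/2 13/8]  R=[7/4 2]  ⇒ 27/16
G_7 [bbrbrbb]  L=[0 1 3/2 13/8 27/16]  R=[7/4 2]  ⇒ 55/32
G_8 [bbrbrbbb]  L=[0 1 3/2 13/8 27/16 55/32]  R=[7/4 2]  ⇒ 111/64
G_9 [bbrbrbbbb]  L=[0 1 3/2 13/8 27/16 55/32 111/64]  R=[7/4 2]  ⇒ 223/128
G_10 [bbrbrbbbbb]  L=[0 1 3/2 13/8 27/16 55/32 111/64 223/128]  R=[7/4 2]  ⇒ 447/256
G_11 [bbrbrbbbbbb]  L=[0 1 3/2 13/8 27/16 55/32 111/64 223/128 447/256]  R=[7/4 2]  ⇒ 895/512
G_12 [bbrbrbbbbbbr]  L=[0 1 3/2 13/8 27/16 55/32 111/64 223/128 447/256]  R=[895/512 7/4 2]  ⇒ 1789/1024
G_13 [bbrbrbbbbbbrr]  L=[0 1 3/2 13/8 27/16 55/32 111/64 223/128 447/256]  R=[1789/1024 895/512 7/4 2]  ⇒ 3577/2048
G_14 [bbrbrbbbbbbrrr]  L=[0 1 3/2 13/8 27/16 55/32 111/64 223/128 447/256]  R=[3577/2048 1789/1024 895/512 7/4 2]  ⇒ 7153/4096

7153/4096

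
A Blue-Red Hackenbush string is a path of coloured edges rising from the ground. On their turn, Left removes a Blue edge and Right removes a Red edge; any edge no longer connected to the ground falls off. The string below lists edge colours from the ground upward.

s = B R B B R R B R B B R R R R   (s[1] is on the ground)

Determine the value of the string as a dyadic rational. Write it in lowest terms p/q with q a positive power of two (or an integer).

6497/8192

val(B) = { 0 | · } — 1
val(BR) = { 0 | 1 } — 1/2
val(BRB) = { 0,1/2 | 1 } — 3/4
val(BRBB) = { 0,1/2,3/4 | 1 } — 7/8
val(BRBBR) = { 0,1/2,3/4 | 7/8,1 } — 13/16
val(BRBBRR) = { 0,1/2,3/4 | 13/16,7/8,1 } — 25/32
val(BRBBRRB) = { 0,1/2,3/4,25/32 | 13/16,7/8,1 } — 51/64
val(BRBBRRBR) = { 0,1/2,3/4,25/32 | 51/64,13/16,7/8,1 } — 101/128
val(BRBBRRBRB) = { 0,1/2,3/4,25/32,101/128 | 51/64,13/16,7/8,1 } — 203/256
val(BRBBRRBRBB) = { 0,1/2,3/4,25/32,101/128,203/256 | 51/64,13/16,7/8,1 } — 407/512
val(BRBBRRBRBBR) = { 0,1/2,3/4,25/32,101/128,203/256 | 407/512,51/64,13/16,7/8,1 } — 813/1024
val(BRBBRRBRBBRR) = { 0,1/2,3/4,25/32,101/128,203/256 | 813/1024,407/512,51/64,13/16,7/8,1 } — 1625/2048
val(BRBBRRBRBBRRR) = { 0,1/2,3/4,25/32,101/128,203/256 | 1625/2048,813/1024,407/512,51/64,13/16,7/8,1 } — 3249/4096
val(BRBBRRBRBBRRRR) = { 0,1/2,3/4,25/32,101/128,203/256 | 3249/4096,1625/2048,813/1024,407/512,51/64,13/16,7/8,1 } — 6497/8192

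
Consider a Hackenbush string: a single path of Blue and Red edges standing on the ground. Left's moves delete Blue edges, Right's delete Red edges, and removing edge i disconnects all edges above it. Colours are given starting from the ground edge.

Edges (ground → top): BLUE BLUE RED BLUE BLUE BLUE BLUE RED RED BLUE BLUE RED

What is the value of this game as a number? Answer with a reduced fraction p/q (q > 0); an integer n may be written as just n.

1997/1024

edge 1 of 12 (BLUE): { 0 | (no moves) } gives 1
edge 2 of 12 (BLUE): { 0 1 | (no moves) } gives 2
edge 3 of 12 (RED): { 0 1 | 2 } gives 3/2
edge 4 of 12 (BLUE): { 0 1 3/2 | 2 } gives 7/4
edge 5 of 12 (BLUE): { 0 1 3/2 7/4 | 2 } gives 15/8
edge 6 of 12 (BLUE): { 0 1 3/2 7/4 15/8 | 2 } gives 31/16
edge 7 of 12 (BLUE): { 0 1 3/2 7/4 15/8 31/16 | 2 } gives 63/32
edge 8 of 12 (RED): { 0 1 3/2 7/4 15/8 31/16 | 63/32 2 } gives 125/64
edge 9 of 12 (RED): { 0 1 3/2 7/4 15/8 31/16 | 125/64 63/32 2 } gives 249/128
edge 10 of 12 (BLUE): { 0 1 3/2 7/4 15/8 31/16 249/128 | 125/64 63/32 2 } gives 499/256
edge 11 of 12 (BLUE): { 0 1 3/2 7/4 15/8 31/16 249/128 499/256 | 125/64 63/32 2 } gives 999/512
edge 12 of 12 (RED): { 0 1 3/2 7/4 15/8 31/16 249/128 499/256 | 999/512 125/64 63/32 2 } gives 1997/1024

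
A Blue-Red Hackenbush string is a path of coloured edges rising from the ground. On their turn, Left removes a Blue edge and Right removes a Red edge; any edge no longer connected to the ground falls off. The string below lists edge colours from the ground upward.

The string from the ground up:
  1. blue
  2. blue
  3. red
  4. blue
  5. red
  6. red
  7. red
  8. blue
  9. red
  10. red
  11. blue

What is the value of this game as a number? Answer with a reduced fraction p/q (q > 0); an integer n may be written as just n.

Build G(s[:k]) for k = 1..11, string s = blue blue red blue red red red blue red red blue.
edge 1 of 11 (blue): { 0 | none } → 1
edge 2 of 11 (blue): { 0, 1 | none } → 2
edge 3 of 11 (red): { 0, 1 | 2 } → 3/2
edge 4 of 11 (blue): { 0, 1, 3/2 | 2 } → 7/4
edge 5 of 11 (red): { 0, 1, 3/2 | 7/4, 2 } → 13/8
edge 6 of 11 (red): { 0, 1, 3/2 | 13/8, 7/4, 2 } → 25/16
edge 7 of 11 (red): { 0, 1, 3/2 | 25/16, 13/8, 7/4, 2 } → 49/32
edge 8 of 11 (blue): { 0, 1, 3/2, 49/32 | 25/16, 13/8, 7/4, 2 } → 99/64
edge 9 of 11 (red): { 0, 1, 3/2, 49/32 | 99/64, 25/16, 13/8, 7/4, 2 } → 197/128
edge 10 of 11 (red): { 0, 1, 3/2, 49/32 | 197/128, 99/64, 25/16, 13/8, 7/4, 2 } → 393/256
edge 11 of 11 (blue): { 0, 1, 3/2, 49/32, 393/256 | 197/128, 99/64, 25/16, 13/8, 7/4, 2 } → 787/512

787/512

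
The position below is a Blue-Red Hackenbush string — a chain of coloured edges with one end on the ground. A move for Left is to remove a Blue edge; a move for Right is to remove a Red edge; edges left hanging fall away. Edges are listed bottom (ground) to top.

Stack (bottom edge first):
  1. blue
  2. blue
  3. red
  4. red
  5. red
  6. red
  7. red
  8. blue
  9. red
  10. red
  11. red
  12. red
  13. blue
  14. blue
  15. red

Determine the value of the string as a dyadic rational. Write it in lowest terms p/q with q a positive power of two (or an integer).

8461/8192

Recurse on prefixes of the 15-edge string blue blue red red red red red blue red red red red blue blue red:
b: Left { 0 }, Right { (no moves) } => simplest 1
bb: Left { 0, 1 }, Right { (no moves) } => simplest 2
bbr: Left { 0, 1 }, Right { 2 } => simplest 3/2
bbrr: Left { 0, 1 }, Right { 3/2, 2 } => simplest 5/4
bbrrr: Left { 0, 1 }, Right { 5/4, 3/2, 2 } => simplest 9/8
bbrrrr: Left { 0, 1 }, Right { 9/8, 5/4, 3/2, 2 } => simplest 17/16
bbrrrrr: Left { 0, 1 }, Right { 17/16, 9/8, 5/4, 3/2, 2 } => simplest 33/32
bbrrrrrb: Left { 0, 1, 33/32 }, Right { 17/16, 9/8, 5/4, 3/2, 2 } => simplest 67/64
bbrrrrrbr: Left { 0, 1, 33/32 }, Right { 67/64, 17/16, 9/8, 5/4, 3/2, 2 } => simplest 133/128
bbrrrrrbrr: Left { 0, 1, 33/32 }, Right { 133/128, 67/64, 17/16, 9/8, 5/4, 3/2, 2 } => simplest 265/256
bbrrrrrbrrr: Left { 0, 1, 33/32 }, Right { 265/256, 133/128, 67/64, 17/16, 9/8, 5/4, 3/2, 2 } => simplest 529/512
bbrrrrrbrrrr: Left { 0, 1, 33/32 }, Right { 529/512, 265/256, 133/128, 67/64, 17/16, 9/8, 5/4, 3/2, 2 } => simplest 1057/1024
bbrrrrrbrrrrb: Left { 0, 1, 33/32, 1057/1024 }, Right { 529/512, 265/256, 133/128, 67/64, 17/16, 9/8, 5/4, 3/2, 2 } => simplest 2115/2048
bbrrrrrbrrrrbb: Left { 0, 1, 33/32, 1057/1024, 2115/2048 }, Right { 529/512, 265/256, 133/128, 67/64, 17/16, 9/8, 5/4, 3/2, 2 } => simplest 4231/4096
bbrrrrrbrrrrbbr: Left { 0, 1, 33/32, 1057/1024, 2115/2048 }, Right { 4231/4096, 529/512, 265/256, 133/128, 67/64, 17/16, 9/8, 5/4, 3/2, 2 } => simplest 8461/8192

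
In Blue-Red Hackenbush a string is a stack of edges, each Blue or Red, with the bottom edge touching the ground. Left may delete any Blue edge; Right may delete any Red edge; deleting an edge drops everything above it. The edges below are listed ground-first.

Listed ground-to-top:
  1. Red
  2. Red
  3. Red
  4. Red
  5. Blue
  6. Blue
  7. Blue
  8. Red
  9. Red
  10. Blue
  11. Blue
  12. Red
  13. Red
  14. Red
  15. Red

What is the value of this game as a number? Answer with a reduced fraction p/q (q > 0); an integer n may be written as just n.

Build val(s[:k]) for k = 1..15, string s = Red Red Red Red Blue Blue Blue Red Red Blue Blue Red Red Red Red.
step 1: add Red to get R; options L={ ∅ } R={ 0 } gives -1
step 2: add Red to get RR; options L={ ∅ } R={ -1,0 } gives -2
step 3: add Red to get RRR; options L={ ∅ } R={ -2,-1,0 } gives -3
step 4: add Red to get RRRR; options L={ ∅ } R={ -3,-2,-1,0 } gives -4
step 5: add Blue to get RRRRB; options L={ -4 } R={ -3,-2,-1,0 } gives -7/2
step 6: add Blue to get RRRRBB; options L={ -4,-7/2 } R={ -3,-2,-1,0 } gives -13/4
step 7: add Blue to get RRRRBBB; options L={ -4,-7/2,-13/4 } R={ -3,-2,-1,0 } gives -25/8
step 8: add Red to get RRRRBBBR; options L={ -4,-7/2,-13/4 } R={ -25/8,-3,-2,-1,0 } gives -51/16
step 9: add Red to get RRRRBBBRR; options L={ -4,-7/2,-13/4 } R={ -51/16,-25/8,-3,-2,-1,0 } gives -103/32
step 10: add Blue to get RRRRBBBRRB; options L={ -4,-7/2,-13/4,-103/32 } R={ -51/16,-25/8,-3,-2,-1,0 } gives -205/64
step 11: add Blue to get RRRRBBBRRBB; options L={ -4,-7/2,-13/4,-103/32,-205/64 } R={ -51/16,-25/8,-3,-2,-1,0 } gives -409/128
step 12: add Red to get RRRRBBBRRBBR; options L={ -4,-7/2,-13/4,-103/32,-205/64 } R={ -409/128,-51/16,-25/8,-3,-2,-1,0 } gives -819/256
step 13: add Red to get RRRRBBBRRBBRR; options L={ -4,-7/2,-13/4,-103/32,-205/64 } R={ -819/256,-409/128,-51/16,-25/8,-3,-2,-1,0 } gives -1639/512
step 14: add Red to get RRRRBBBRRBBRRR; options L={ -4,-7/2,-13/4,-103/32,-205/64 } R={ -1639/512,-819/256,-409/128,-51/16,-25/8,-3,-2,-1,0 } gives -3279/1024
step 15: add Red to get RRRRBBBRRBBRRRR; options L={ -4,-7/2,-13/4,-103/32,-205/64 } R={ -3279/1024,-1639/512,-819/256,-409/128,-51/16,-25/8,-3,-2,-1,0 } gives -6559/2048

-6559/2048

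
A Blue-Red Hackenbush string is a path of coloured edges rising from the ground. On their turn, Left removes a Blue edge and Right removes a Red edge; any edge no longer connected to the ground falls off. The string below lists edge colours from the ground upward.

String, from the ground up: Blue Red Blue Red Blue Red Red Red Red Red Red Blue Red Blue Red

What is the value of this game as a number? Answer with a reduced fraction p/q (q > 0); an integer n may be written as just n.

10261/16384

step 1: add Blue to get B; options L={ 0 } R={ none } → 1
step 2: add Red to get BR; options L={ 0 } R={ 1 } → 1/2
step 3: add Blue to get BRB; options L={ 0 1/2 } R={ 1 } → 3/4
step 4: add Red to get BRBR; options L={ 0 1/2 } R={ 3/4 1 } → 5/8
step 5: add Blue to get BRBRB; options L={ 0 1/2 5/8 } R={ 3/4 1 } → 11/16
step 6: add Red to get BRBRBR; options L={ 0 1/2 5/8 } R={ 11/16 3/4 1 } → 21/32
step 7: add Red to get BRBRBRR; options L={ 0 1/2 5/8 } R={ 21/32 11/16 3/4 1 } → 41/64
step 8: add Red to get BRBRBRRR; options L={ 0 1/2 5/8 } R={ 41/64 21/32 11/16 3/4 1 } → 81/128
step 9: add Red to get BRBRBRRRR; options L={ 0 1/2 5/8 } R={ 81/128 41/64 21/32 11/16 3/4 1 } → 161/256
step 10: add Red to get BRBRBRRRRR; options L={ 0 1/2 5/8 } R={ 161/256 81/128 41/64 21/32 11/16 3/4 1 } → 321/512
step 11: add Red to get BRBRBRRRRRR; options L={ 0 1/2 5/8 } R={ 321/512 161/256 81/128 41/64 21/32 11/16 3/4 1 } → 641/1024
step 12: add Blue to get BRBRBRRRRRRB; options L={ 0 1/2 5/8 641/1024 } R={ 321/512 161/256 81/128 41/64 21/32 11/16 3/4 1 } → 1283/2048
step 13: add Red to get BRBRBRRRRRRBR; options L={ 0 1/2 5/8 641/1024 } R={ 1283/2048 321/512 161/256 81/128 41/64 21/32 11/16 3/4 1 } → 2565/4096
step 14: add Blue to get BRBRBRRRRRRBRB; options L={ 0 1/2 5/8 641/1024 2565/4096 } R={ 1283/2048 321/512 161/256 81/128 41/64 21/32 11/16 3/4 1 } → 5131/8192
step 15: add Red to get BRBRBRRRRRRBRBR; options L={ 0 1/2 5/8 641/1024 2565/4096 } R={ 5131/8192 1283/2048 321/512 161/256 81/128 41/64 21/32 11/16 3/4 1 } → 10261/16384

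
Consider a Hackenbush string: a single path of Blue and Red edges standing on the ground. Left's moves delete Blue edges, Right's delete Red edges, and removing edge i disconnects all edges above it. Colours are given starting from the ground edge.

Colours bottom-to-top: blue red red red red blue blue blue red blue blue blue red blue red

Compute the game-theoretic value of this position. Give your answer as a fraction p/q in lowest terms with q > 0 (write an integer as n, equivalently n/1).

Recurse on prefixes of the 15-edge string blue red red red red blue blue blue red blue blue blue red blue red:
b: Left { 0 }, Right { — } = simplest 1
br: Left { 0 }, Right { 1 } = simplest 1/2
brr: Left { 0 }, Right { 1/2,1 } = simplest 1/4
brrr: Left { 0 }, Right { 1/4,1/2,1 } = simplest 1/8
brrrr: Left { 0 }, Right { 1/8,1/4,1/2,1 } = simplest 1/16
brrrrb: Left { 0,1/16 }, Right { 1/8,1/4,1/2,1 } = simplest 3/32
brrrrbb: Left { 0,1/16,3/32 }, Right { 1/8,1/4,1/2,1 } = simplest 7/64
brrrrbbb: Left { 0,1/16,3/32,7/64 }, Right { 1/8,1/4,1/2,1 } = simplest 15/128
brrrrbbbr: Left { 0,1/16,3/32,7/64 }, Right { 15/128,1/8,1/4,1/2,1 } = simplest 29/256
brrrrbbbrb: Left { 0,1/16,3/32,7/64,29/256 }, Right { 15/128,1/8,1/4,1/2,1 } = simplest 59/512
brrrrbbbrbb: Left { 0,1/16,3/32,7/64,29/256,59/512 }, Right { 15/128,1/8,1/4,1/2,1 } = simplest 119/1024
brrrrbbbrbbb: Left { 0,1/16,3/32,7/64,29/256,59/512,119/1024 }, Right { 15/128,1/8,1/4,1/2,1 } = simplest 239/2048
brrrrbbbrbbbr: Left { 0,1/16,3/32,7/64,29/256,59/512,119/1024 }, Right { 239/2048,15/128,1/8,1/4,1/2,1 } = simplest 477/4096
brrrrbbbrbbbrb: Left { 0,1/16,3/32,7/64,29/256,59/512,119/1024,477/4096 }, Right { 239/2048,15/128,1/8,1/4,1/2,1 } = simplest 955/8192
brrrrbbbrbbbrbr: Left { 0,1/16,3/32,7/64,29/256,59/512,119/1024,477/4096 }, Right { 955/8192,239/2048,15/128,1/8,1/4,1/2,1 } = simplest 1909/16384

1909/16384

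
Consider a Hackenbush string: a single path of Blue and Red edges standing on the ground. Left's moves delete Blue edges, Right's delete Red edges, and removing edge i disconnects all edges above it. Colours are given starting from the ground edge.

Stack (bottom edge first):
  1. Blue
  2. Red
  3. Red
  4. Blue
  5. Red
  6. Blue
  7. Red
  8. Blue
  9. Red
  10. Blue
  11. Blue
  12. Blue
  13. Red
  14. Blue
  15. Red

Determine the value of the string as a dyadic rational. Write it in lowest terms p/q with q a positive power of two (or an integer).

edge 1 of 15 (Blue): { 0 | · } so 1
edge 2 of 15 (Red): { 0 | 1 } so 1/2
edge 3 of 15 (Red): { 0 | 1/2 1 } so 1/4
edge 4 of 15 (Blue): { 0 1/4 | 1/2 1 } so 3/8
edge 5 of 15 (Red): { 0 1/4 | 3/8 1/2 1 } so 5/16
edge 6 of 15 (Blue): { 0 1/4 5/16 | 3/8 1/2 1 } so 11/32
edge 7 of 15 (Red): { 0 1/4 5/16 | 11/32 3/8 1/2 1 } so 21/64
edge 8 of 15 (Blue): { 0 1/4 5/16 21/64 | 11/32 3/8 1/2 1 } so 43/128
edge 9 of 15 (Red): { 0 1/4 5/16 21/64 | 43/128 11/32 3/8 1/2 1 } so 85/256
edge 10 of 15 (Blue): { 0 1/4 5/16 21/64 85/256 | 43/128 11/32 3/8 1/2 1 } so 171/512
edge 11 of 15 (Blue): { 0 1/4 5/16 21/64 85/256 171/512 | 43/128 11/32 3/8 1/2 1 } so 343/1024
edge 12 of 15 (Blue): { 0 1/4 5/16 21/64 85/256 171/512 343/1024 | 43/128 11/32 3/8 1/2 1 } so 687/2048
edge 13 of 15 (Red): { 0 1/4 5/16 21/64 85/256 171/512 343/1024 | 687/2048 43/128 11/32 3/8 1/2 1 } so 1373/4096
edge 14 of 15 (Blue): { 0 1/4 5/16 21/64 85/256 171/512 343/1024 1373/4096 | 687/2048 43/128 11/32 3/8 1/2 1 } so 2747/8192
edge 15 of 15 (Red): { 0 1/4 5/16 21/64 85/256 171/512 343/1024 1373/4096 | 2747/8192 687/2048 43/128 11/32 3/8 1/2 1 } so 5493/16384

5493/16384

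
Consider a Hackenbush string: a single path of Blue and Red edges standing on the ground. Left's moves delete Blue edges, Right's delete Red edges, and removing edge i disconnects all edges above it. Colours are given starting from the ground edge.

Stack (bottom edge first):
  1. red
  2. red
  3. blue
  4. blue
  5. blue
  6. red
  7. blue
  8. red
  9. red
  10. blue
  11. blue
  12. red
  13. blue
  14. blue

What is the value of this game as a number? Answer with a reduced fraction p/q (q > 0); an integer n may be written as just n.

-4809/4096

Recurse on prefixes of the 14-edge string red red blue blue blue red blue red red blue blue red blue blue:
edge 1 of 14 (red): { — | 0 } ⇒ -1
edge 2 of 14 (red): { — | -1; 0 } ⇒ -2
edge 3 of 14 (blue): { -2 | -1; 0 } ⇒ -3/2
edge 4 of 14 (blue): { -2; -3/2 | -1; 0 } ⇒ -5/4
edge 5 of 14 (blue): { -2; -3/2; -5/4 | -1; 0 } ⇒ -9/8
edge 6 of 14 (red): { -2; -3/2; -5/4 | -9/8; -1; 0 } ⇒ -19/16
edge 7 of 14 (blue): { -2; -3/2; -5/4; -19/16 | -9/8; -1; 0 } ⇒ -37/32
edge 8 of 14 (red): { -2; -3/2; -5/4; -19/16 | -37/32; -9/8; -1; 0 } ⇒ -75/64
edge 9 of 14 (red): { -2; -3/2; -5/4; -19/16 | -75/64; -37/32; -9/8; -1; 0 } ⇒ -151/128
edge 10 of 14 (blue): { -2; -3/2; -5/4; -19/16; -151/128 | -75/64; -37/32; -9/8; -1; 0 } ⇒ -301/256
edge 11 of 14 (blue): { -2; -3/2; -5/4; -19/16; -151/128; -301/256 | -75/64; -37/32; -9/8; -1; 0 } ⇒ -601/512
edge 12 of 14 (red): { -2; -3/2; -5/4; -19/16; -151/128; -301/256 | -601/512; -75/64; -37/32; -9/8; -1; 0 } ⇒ -1203/1024
edge 13 of 14 (blue): { -2; -3/2; -5/4; -19/16; -151/128; -301/256; -1203/1024 | -601/512; -75/64; -37/32; -9/8; -1; 0 } ⇒ -2405/2048
edge 14 of 14 (blue): { -2; -3/2; -5/4; -19/16; -151/128; -301/256; -1203/1024; -2405/2048 | -601/512; -75/64; -37/32; -9/8; -1; 0 } ⇒ -4809/4096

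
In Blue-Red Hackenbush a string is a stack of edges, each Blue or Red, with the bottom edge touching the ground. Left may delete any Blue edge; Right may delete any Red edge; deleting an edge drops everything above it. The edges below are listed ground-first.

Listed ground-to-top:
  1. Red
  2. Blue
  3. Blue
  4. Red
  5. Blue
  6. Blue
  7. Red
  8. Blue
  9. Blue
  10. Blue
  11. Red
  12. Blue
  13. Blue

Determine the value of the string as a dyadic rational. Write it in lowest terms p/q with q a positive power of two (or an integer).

-1161/4096

1 of 13 · R · max L −∞ · min R 0 => -1
2 of 13 · RB · max L -1 · min R 0 => -1/2
3 of 13 · RBB · max L -1/2 · min R 0 => -1/4
4 of 13 · RBBR · max L -1/2 · min R -1/4 => -3/8
5 of 13 · RBBRB · max L -3/8 · min R -1/4 => -5/16
6 of 13 · RBBRBB · max L -5/16 · min R -1/4 => -9/32
7 of 13 · RBBRBBR · max L -5/16 · min R -9/32 => -19/64
8 of 13 · RBBRBBRB · max L -19/64 · min R -9/32 => -37/128
9 of 13 · RBBRBBRBB · max L -37/128 · min R -9/32 => -73/256
10 of 13 · RBBRBBRBBB · max L -73/256 · min R -9/32 => -145/512
11 of 13 · RBBRBBRBBBR · max L -73/256 · min R -145/512 => -291/1024
12 of 13 · RBBRBBRBBBRB · max L -291/1024 · min R -145/512 => -581/2048
13 of 13 · RBBRBBRBBBRBB · max L -581/2048 · min R -145/512 => -1161/4096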